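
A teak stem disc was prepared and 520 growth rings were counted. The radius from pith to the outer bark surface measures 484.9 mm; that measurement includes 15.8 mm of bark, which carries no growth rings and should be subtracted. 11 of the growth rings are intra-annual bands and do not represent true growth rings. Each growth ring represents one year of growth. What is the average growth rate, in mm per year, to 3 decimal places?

0.922 mm per year

After corrections the count is 520 − 11 = 509 growth rings.
Removing the 15.8 mm offcut leaves 484.9 − 15.8 = 469.1 mm.
469.1 mm over 509 years gives 469.1 / 509 ≈ 0.922 mm per year.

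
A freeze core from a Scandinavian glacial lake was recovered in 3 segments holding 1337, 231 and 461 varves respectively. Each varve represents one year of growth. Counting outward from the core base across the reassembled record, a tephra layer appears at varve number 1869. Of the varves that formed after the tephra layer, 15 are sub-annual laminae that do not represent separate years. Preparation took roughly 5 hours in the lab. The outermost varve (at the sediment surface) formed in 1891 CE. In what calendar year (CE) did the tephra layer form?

1746 CE

Total varves = 1337 + 231 + 461 = 2029.
2029 − 1869 = 160 varves lie beyond the tephra layer toward the sediment surface.
Excluding 15 false varves: 160 − 15 = 145.
Counting back 145 years from 1891 CE places the tephra layer in 1891 − 145 = 1746 CE.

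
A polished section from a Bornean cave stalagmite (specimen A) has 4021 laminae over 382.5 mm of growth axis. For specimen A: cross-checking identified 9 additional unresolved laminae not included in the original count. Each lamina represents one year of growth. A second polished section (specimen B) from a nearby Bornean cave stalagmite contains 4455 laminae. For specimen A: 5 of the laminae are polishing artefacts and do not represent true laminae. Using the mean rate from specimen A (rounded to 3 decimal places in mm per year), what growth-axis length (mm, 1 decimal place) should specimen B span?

Specimen A: adjusted count: 4021 − 5 + 9 = 4025 laminae.
A: Mean rate = 382.5 mm / 4025 years ≈ 0.095 mm/year.
B's length ≈ 0.095 × 4455 = 423.2 mm.

423.2 mm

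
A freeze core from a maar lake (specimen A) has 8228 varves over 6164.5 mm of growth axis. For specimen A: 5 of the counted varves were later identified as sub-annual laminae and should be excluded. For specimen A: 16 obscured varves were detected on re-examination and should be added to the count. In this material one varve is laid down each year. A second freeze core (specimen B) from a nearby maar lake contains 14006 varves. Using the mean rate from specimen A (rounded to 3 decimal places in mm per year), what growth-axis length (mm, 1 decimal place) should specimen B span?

Specimen A: correcting the raw count gives 8228 − 5 + 16 = 8239 true varves.
A: Extension rate ≈ 6164.5 / 8239 = 0.748 mm/year.
B's length ≈ 0.748 × 14006 = 10476.5 mm.

10476.5 mm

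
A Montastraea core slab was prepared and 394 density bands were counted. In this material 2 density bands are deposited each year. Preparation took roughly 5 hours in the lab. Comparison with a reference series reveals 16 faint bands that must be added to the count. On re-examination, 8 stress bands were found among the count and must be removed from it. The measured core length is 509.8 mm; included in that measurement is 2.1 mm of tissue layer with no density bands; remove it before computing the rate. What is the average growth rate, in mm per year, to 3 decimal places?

Correcting the raw count gives 394 − 8 + 16 = 402 true density bands.
With 2 density bands per year, 402 / 2 = 201 years.
Net length = 509.8 − 2.1 = 507.7 mm.
507.7 mm over 201 years gives 507.7 / 201 ≈ 2.526 mm per year.

2.526 mm per year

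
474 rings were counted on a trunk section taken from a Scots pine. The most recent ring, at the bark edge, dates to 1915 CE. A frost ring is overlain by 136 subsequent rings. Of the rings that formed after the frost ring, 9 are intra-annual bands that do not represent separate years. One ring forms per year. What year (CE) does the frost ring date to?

136 rings post-date the frost ring.
136 − 9 false = 127 true rings after the frost ring.
1915 − 127 = 1788 CE.

1788 CE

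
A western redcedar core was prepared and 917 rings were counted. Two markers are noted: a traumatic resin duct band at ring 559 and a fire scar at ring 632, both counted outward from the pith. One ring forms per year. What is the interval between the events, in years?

632 − 559 = 73 rings lie between the two events.
One ring per year makes the interval 73 years.

73 yr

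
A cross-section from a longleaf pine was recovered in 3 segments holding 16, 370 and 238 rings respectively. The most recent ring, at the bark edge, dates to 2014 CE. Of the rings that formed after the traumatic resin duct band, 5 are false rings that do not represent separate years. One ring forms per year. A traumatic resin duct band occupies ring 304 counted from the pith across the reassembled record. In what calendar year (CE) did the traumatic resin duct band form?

Total rings = 16 + 370 + 238 = 624.
624 − 304 = 320 rings lie beyond the traumatic resin duct band toward the bark edge.
320 − 5 false = 315 true rings after the traumatic resin duct band.
2014 − 315 = 1699 CE.

1699 CE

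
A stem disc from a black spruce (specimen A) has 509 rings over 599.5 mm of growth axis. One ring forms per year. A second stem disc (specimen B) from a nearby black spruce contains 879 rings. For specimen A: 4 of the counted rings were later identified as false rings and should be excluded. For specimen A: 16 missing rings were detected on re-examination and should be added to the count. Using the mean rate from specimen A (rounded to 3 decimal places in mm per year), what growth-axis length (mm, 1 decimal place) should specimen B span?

1011.7 mm

Specimen A: after corrections the count is 509 − 4 + 16 = 521 rings.
A: Extension rate ≈ 599.5 / 521 = 1.151 mm/year.
For B, 1.151 mm/year × 879 years = 1011.7 mm.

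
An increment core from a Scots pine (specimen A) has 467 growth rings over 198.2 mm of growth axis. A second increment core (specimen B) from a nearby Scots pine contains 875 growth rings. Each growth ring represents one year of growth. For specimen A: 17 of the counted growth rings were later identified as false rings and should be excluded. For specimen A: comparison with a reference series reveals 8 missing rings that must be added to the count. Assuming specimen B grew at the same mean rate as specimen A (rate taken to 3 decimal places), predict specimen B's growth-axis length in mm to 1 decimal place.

378.9 mm

Specimen A: after corrections the count is 467 − 17 + 8 = 458 growth rings.
A: 198.2 mm over 458 years gives 198.2 / 458 ≈ 0.433 mm/year.
B's length ≈ 0.433 × 875 = 378.9 mm.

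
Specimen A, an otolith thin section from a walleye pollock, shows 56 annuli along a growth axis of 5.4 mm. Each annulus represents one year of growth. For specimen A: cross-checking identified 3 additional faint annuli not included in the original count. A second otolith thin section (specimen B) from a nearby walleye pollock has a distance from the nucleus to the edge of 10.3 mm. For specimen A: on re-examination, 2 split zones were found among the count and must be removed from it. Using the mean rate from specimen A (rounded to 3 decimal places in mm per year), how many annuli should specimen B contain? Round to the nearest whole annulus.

108 annuli

Specimen A: adjusted count: 56 − 2 + 3 = 57 annuli.
A: 5.4 mm over 57 years gives 5.4 / 57 ≈ 0.095 mm/yr.
Specimen B: 10.3 mm / 0.095 mm per year = 108.42 years ≈ 108 annuli.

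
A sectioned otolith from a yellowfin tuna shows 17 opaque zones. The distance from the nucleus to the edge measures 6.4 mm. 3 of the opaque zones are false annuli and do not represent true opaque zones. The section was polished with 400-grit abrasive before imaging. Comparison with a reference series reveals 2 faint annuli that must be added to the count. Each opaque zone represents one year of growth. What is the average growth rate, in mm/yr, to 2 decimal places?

After corrections the count is 17 − 3 + 2 = 16 opaque zones.
Mean rate = 6.4 mm / 16 years ≈ 0.40 mm/yr.

0.40 mm/yr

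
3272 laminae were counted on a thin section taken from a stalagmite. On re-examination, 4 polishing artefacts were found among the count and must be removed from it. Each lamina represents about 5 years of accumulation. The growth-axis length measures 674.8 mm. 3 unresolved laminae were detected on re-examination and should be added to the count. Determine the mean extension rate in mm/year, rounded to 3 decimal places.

0.041 mm/year

Adjusted count: 3272 − 4 + 3 = 3271 laminae.
At 5 years per lamina, 3271 × 5 = 16355 years.
674.8 mm over 16355 years gives 674.8 / 16355 ≈ 0.041 mm/year.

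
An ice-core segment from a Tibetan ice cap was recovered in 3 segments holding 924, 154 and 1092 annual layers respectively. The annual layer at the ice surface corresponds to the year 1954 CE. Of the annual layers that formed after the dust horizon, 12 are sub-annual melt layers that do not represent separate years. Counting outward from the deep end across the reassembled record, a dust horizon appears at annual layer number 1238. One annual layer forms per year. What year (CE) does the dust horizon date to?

Total annual layers = 924 + 154 + 1092 = 2170.
2170 − 1238 = 932 annual layers lie beyond the dust horizon toward the ice surface.
932 − 12 false = 920 true annual layers after the dust horizon.
1954 − 920 = 1034 CE.

1034 CE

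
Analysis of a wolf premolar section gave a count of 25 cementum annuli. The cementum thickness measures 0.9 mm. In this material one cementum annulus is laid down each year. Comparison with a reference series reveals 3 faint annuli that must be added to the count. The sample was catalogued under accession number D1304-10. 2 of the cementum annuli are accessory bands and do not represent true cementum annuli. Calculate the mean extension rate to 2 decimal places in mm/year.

0.03 mm/year

Adjusted count: 25 − 2 + 3 = 26 cementum annuli.
Extension rate ≈ 0.9 / 26 = 0.03 mm/year.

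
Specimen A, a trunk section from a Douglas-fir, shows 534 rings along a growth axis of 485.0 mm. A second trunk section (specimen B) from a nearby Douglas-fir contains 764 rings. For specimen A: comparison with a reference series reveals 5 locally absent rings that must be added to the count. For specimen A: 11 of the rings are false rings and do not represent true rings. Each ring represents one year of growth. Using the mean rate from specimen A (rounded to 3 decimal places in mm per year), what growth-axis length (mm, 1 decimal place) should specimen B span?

702.1 mm

Specimen A: true ring count = 534 − 11 + 5 = 528.
A: 485.0 mm over 528 years gives 485.0 / 528 ≈ 0.919 mm/year.
For B, 0.919 mm/year × 764 years = 702.1 mm.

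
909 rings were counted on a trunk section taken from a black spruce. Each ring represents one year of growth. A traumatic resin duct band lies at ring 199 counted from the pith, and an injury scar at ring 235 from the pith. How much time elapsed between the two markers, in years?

235 − 199 = 36 rings lie between the two events.
At one ring per year, 36 years elapsed between them.

36 years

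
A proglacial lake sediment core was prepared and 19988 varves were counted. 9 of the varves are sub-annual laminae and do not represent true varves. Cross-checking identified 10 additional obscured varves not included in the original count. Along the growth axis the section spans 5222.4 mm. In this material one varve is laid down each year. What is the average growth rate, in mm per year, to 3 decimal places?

Adjusted count: 19988 − 9 + 10 = 19989 varves.
5222.4 mm over 19989 years gives 5222.4 / 19989 ≈ 0.261 mm per year.

0.261 mm per year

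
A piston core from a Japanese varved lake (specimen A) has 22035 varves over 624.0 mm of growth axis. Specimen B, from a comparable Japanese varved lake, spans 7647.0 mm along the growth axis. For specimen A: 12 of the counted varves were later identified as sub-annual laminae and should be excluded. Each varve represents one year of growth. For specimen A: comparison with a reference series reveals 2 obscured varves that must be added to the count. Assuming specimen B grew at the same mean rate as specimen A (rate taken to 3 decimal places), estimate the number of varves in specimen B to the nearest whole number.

273107 varves

Specimen A: after corrections the count is 22035 − 12 + 2 = 22025 varves.
A: 624.0 mm over 22025 years gives 624.0 / 22025 ≈ 0.028 mm per year.
For B, 7647.0 / 0.028 = 273107.14 years ≈ 273107 varves.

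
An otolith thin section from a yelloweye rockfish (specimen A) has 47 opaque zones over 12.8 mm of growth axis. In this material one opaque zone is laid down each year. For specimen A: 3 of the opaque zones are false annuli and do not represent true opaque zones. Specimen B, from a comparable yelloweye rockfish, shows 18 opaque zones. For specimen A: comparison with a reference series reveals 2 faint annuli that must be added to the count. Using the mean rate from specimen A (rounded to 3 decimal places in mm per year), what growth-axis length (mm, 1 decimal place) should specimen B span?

5.0 mm

Specimen A: adjusted count: 47 − 3 + 2 = 46 opaque zones.
A: 12.8 mm over 46 years gives 12.8 / 46 ≈ 0.278 mm/year.
For B, 0.278 mm/year × 18 years = 5.0 mm.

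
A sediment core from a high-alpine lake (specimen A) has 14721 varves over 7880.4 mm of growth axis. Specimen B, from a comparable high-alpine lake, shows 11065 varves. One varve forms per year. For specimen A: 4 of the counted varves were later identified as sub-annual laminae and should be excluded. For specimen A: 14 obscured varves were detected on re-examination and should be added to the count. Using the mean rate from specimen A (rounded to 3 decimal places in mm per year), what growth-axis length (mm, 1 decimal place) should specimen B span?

Specimen A: true varve count = 14721 − 4 + 14 = 14731.
A: Mean rate = 7880.4 mm / 14731 years ≈ 0.535 mm/yr.
B's length ≈ 0.535 × 11065 = 5919.8 mm.

5919.8 mm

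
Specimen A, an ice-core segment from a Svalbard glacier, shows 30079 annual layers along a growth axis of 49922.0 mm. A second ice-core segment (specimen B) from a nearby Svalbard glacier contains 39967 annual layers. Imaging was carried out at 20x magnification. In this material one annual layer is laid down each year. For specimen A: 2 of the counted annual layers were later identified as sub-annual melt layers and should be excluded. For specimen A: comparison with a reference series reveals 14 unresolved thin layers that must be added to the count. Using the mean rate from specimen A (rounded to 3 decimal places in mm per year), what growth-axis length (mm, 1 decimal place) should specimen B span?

Specimen A: after corrections the count is 30079 − 2 + 14 = 30091 annual layers.
A: Extension rate ≈ 49922.0 / 30091 = 1.659 mm per year.
For B, 1.659 mm/year × 39967 years = 66305.3 mm.

66305.3 mm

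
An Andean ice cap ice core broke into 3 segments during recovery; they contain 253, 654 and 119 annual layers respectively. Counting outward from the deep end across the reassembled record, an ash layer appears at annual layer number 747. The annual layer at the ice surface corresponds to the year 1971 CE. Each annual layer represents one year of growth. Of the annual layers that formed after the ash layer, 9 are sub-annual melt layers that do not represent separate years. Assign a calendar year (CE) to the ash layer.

1701 CE

Total annual layers = 253 + 654 + 119 = 1026.
1026 − 747 = 279 annual layers lie beyond the ash layer toward the ice surface.
Excluding 9 false annual layers: 279 − 9 = 270.
The annual layer at the ice surface is 1971 CE, so the ash layer dates to 1971 − 270 = 1701 CE.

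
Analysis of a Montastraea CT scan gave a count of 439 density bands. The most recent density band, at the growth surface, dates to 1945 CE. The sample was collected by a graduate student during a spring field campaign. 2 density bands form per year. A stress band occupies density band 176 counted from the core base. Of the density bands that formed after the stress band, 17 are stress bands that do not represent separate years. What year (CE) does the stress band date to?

1822 CE

439 − 176 = 263 density bands lie beyond the stress band toward the growth surface.
Removing the 17 false density bands leaves 263 − 17 = 246 true density bands beyond the stress band.
246 density bands at 2 per year is 246 / 2 = 123 years.
Counting back 123 years from 1945 CE places the stress band in 1945 − 123 = 1822 CE.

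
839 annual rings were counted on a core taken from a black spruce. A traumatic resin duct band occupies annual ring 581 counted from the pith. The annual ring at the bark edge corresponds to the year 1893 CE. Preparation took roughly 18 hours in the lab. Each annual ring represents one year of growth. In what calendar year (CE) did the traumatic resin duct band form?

1635 CE

The traumatic resin duct band sits at annual ring 581 from the pith, so 839 − 581 = 258 annual rings formed after it.
The annual ring at the bark edge is 1893 CE, so the traumatic resin duct band dates to 1893 − 258 = 1635 CE.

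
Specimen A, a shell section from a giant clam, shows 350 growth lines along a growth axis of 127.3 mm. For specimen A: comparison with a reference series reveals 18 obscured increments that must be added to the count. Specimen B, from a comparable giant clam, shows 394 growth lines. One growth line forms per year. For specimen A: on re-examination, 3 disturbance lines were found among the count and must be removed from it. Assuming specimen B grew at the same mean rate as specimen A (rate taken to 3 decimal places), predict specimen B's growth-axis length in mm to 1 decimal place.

137.5 mm

Specimen A: after corrections the count is 350 − 3 + 18 = 365 growth lines.
A: 127.3 mm over 365 years gives 127.3 / 365 ≈ 0.349 mm/yr.
Length of B = 0.349 × 394 = 137.5 mm.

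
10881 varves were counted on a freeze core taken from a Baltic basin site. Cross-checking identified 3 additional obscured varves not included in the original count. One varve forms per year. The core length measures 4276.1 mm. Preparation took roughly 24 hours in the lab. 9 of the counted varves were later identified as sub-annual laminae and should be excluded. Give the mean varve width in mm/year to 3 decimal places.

0.393 mm/year

Adjusted count: 10881 − 9 + 3 = 10875 varves.
Mean rate = 4276.1 mm / 10875 years ≈ 0.393 mm/year.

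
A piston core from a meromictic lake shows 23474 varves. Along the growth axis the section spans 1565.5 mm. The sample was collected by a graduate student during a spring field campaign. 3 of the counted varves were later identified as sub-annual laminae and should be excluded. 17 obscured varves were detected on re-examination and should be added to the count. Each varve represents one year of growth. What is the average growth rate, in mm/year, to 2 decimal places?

True varve count = 23474 − 3 + 17 = 23488.
Mean rate = 1565.5 mm / 23488 years ≈ 0.07 mm/year.

0.07 mm/year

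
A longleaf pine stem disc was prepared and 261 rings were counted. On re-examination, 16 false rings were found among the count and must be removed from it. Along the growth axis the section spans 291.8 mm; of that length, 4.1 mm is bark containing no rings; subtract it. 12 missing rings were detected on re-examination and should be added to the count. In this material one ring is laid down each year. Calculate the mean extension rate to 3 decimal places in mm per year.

1.119 mm per year

True ring count = 261 − 16 + 12 = 257.
The growth record spans 291.8 − 4.1 = 287.7 mm.
Extension rate ≈ 287.7 / 257 = 1.119 mm per year.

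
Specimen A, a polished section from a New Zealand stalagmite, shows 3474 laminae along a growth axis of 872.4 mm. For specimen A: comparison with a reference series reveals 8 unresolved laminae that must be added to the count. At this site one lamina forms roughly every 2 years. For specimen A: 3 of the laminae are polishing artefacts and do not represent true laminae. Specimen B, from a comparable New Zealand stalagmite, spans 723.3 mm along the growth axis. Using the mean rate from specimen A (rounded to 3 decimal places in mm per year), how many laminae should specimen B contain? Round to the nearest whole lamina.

Specimen A: true lamina count = 3474 − 3 + 8 = 3479.
Specimen A: 3479 laminae at 2 years each span 3479 × 2 = 6958 years.
A: Mean rate = 872.4 mm / 6958 years ≈ 0.125 mm/yr.
For B, 723.3 / 0.125 = 5786.40 years; at 2 years per lamina that is 5786.40 / 2 ≈ 2893 laminae.

2893 laminae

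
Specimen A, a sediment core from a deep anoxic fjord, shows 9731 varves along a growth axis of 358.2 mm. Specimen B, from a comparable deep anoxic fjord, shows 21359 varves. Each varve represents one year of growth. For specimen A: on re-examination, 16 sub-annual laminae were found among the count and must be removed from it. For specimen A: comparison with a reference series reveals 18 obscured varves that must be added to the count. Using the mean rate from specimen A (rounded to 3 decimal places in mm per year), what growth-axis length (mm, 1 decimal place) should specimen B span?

Specimen A: adjusted count: 9731 − 16 + 18 = 9733 varves.
A: Mean rate = 358.2 mm / 9733 years ≈ 0.037 mm/yr.
B's length ≈ 0.037 × 21359 = 790.3 mm.

790.3 mm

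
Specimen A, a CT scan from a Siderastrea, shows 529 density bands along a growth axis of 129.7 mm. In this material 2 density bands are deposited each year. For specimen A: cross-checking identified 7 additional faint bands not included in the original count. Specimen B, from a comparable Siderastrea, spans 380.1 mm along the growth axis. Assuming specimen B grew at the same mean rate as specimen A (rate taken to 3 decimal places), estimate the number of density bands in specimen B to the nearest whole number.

Specimen A: true density band count = 529 + 7 = 536.
Specimen A: with 2 density bands per year, 536 / 2 = 268 years.
A: Extension rate ≈ 129.7 / 268 = 0.484 mm/yr.
Specimen B: 380.1 mm / 0.484 mm per year = 785.33 years; at 2 density bands per year that is 785.33 × 2 ≈ 1571 density bands.

1571 density bands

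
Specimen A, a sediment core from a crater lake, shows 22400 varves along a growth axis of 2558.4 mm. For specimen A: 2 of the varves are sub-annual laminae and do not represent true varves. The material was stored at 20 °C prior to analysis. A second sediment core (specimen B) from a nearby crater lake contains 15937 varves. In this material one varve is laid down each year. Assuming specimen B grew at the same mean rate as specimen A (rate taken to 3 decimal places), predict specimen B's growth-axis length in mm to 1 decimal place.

Specimen A: true varve count = 22400 − 2 = 22398.
A: 2558.4 mm over 22398 years gives 2558.4 / 22398 ≈ 0.114 mm per year.
B's length ≈ 0.114 × 15937 = 1816.8 mm.

1816.8 mm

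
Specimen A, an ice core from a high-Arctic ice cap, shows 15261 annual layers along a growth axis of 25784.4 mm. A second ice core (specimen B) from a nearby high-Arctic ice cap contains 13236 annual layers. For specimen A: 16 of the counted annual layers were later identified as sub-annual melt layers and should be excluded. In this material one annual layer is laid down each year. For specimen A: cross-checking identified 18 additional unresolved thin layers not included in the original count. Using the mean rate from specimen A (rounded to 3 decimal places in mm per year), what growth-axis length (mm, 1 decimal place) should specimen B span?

Specimen A: true annual layer count = 15261 − 16 + 18 = 15263.
A: Mean rate = 25784.4 mm / 15263 years ≈ 1.689 mm/yr.
Length of B = 1.689 × 13236 = 22355.6 mm.

22355.6 mm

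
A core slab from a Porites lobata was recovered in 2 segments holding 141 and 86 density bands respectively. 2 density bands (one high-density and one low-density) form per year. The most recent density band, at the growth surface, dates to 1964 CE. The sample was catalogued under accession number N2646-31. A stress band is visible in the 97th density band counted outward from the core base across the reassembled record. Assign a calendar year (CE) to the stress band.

Total density bands = 141 + 86 = 227.
227 − 97 = 130 density bands lie beyond the stress band toward the growth surface.
130 density bands at 2 per year is 130 / 2 = 65 years.
The density band at the growth surface is 1964 CE, so the stress band dates to 1964 − 65 = 1899 CE.

1899 CE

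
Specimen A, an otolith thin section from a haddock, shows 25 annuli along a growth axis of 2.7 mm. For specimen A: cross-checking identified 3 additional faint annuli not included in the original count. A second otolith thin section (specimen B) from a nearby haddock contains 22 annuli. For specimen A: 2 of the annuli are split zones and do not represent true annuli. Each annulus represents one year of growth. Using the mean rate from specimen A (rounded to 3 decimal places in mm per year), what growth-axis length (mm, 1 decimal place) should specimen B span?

2.3 mm

Specimen A: after corrections the count is 25 − 2 + 3 = 26 annuli.
A: Mean rate = 2.7 mm / 26 years ≈ 0.104 mm/year.
B's length ≈ 0.104 × 22 = 2.3 mm.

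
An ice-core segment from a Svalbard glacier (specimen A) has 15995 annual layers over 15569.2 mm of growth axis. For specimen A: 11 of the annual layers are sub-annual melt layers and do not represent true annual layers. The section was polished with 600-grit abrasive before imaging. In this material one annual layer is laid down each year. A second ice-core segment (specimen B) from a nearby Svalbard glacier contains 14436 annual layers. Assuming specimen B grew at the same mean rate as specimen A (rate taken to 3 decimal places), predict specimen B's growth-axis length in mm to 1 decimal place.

14060.7 mm

Specimen A: correcting the raw count gives 15995 − 11 = 15984 true annual layers.
A: 15569.2 mm over 15984 years gives 15569.2 / 15984 ≈ 0.974 mm per year.
Length of B = 0.974 × 14436 = 14060.7 mm.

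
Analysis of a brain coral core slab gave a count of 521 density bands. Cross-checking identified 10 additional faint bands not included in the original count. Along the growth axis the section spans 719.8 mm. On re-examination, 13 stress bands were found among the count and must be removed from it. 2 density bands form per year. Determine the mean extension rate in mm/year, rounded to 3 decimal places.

True density band count = 521 − 13 + 10 = 518.
Dividing by 2 density bands per year: 518 / 2 = 259 years.
719.8 mm over 259 years gives 719.8 / 259 ≈ 2.779 mm/year.

2.779 mm/year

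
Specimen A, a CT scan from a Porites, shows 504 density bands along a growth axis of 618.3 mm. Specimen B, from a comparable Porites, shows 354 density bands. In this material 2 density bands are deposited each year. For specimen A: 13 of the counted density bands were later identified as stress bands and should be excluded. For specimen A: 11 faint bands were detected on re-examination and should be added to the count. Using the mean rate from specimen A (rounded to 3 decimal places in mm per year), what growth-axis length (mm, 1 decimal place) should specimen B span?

Specimen A: correcting the raw count gives 504 − 13 + 11 = 502 true density bands.
Specimen A: 502 density bands at 2 per year is 502 / 2 = 251 years.
A: Extension rate ≈ 618.3 / 251 = 2.463 mm/year.
Specimen B: with 2 density bands per year, 354 / 2 = 177 years. For B, 2.463 mm/year × 177 years = 436.0 mm.

436.0 mm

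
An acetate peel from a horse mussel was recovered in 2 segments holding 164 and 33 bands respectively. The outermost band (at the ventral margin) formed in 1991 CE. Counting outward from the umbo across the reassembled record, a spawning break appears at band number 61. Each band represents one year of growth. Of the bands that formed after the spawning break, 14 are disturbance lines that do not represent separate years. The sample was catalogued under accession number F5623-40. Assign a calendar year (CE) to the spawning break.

Total bands = 164 + 33 = 197.
197 − 61 = 136 bands lie beyond the spawning break toward the ventral margin.
Excluding 14 false bands: 136 − 14 = 122.
Counting back 122 years from 1991 CE places the spawning break in 1991 − 122 = 1869 CE.

1869 CE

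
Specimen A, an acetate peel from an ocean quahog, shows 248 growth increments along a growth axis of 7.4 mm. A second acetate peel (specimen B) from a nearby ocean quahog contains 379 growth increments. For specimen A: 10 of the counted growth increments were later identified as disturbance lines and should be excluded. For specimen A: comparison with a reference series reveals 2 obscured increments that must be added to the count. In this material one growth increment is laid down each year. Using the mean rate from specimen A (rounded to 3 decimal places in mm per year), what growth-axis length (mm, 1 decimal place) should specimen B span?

11.7 mm

Specimen A: adjusted count: 248 − 10 + 2 = 240 growth increments.
A: 7.4 mm over 240 years gives 7.4 / 240 ≈ 0.031 mm/year.
For B, 0.031 mm/year × 379 years = 11.7 mm.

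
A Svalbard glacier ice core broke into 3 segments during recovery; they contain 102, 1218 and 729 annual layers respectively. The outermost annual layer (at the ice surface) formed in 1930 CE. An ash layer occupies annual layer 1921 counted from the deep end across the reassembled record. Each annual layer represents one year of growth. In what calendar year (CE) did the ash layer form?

1802 CE

Total annual layers = 102 + 1218 + 729 = 2049.
The ash layer sits at annual layer 1921 from the deep end, so 2049 − 1921 = 128 annual layers formed after it.
1930 − 128 = 1802 CE.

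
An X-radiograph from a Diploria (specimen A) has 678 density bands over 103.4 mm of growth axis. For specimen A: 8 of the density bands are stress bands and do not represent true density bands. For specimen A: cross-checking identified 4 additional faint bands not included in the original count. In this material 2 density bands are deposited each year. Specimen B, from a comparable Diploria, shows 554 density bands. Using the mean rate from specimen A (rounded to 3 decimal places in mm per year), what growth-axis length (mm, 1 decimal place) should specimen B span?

Specimen A: adjusted count: 678 − 8 + 4 = 674 density bands.
Specimen A: 674 density bands at 2 per year is 674 / 2 = 337 years.
A: 103.4 mm over 337 years gives 103.4 / 337 ≈ 0.307 mm/year.
Specimen B: with 2 density bands per year, 554 / 2 = 277 years. For B, 0.307 mm/year × 277 years = 85.0 mm.

85.0 mm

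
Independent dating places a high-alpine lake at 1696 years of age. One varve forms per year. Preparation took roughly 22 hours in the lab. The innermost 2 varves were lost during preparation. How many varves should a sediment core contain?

1694 varves

At one varve per year, 1696 years correspond to 1696 varves.
Less the 2 uncaptured varves: 1696 − 2 = 1694.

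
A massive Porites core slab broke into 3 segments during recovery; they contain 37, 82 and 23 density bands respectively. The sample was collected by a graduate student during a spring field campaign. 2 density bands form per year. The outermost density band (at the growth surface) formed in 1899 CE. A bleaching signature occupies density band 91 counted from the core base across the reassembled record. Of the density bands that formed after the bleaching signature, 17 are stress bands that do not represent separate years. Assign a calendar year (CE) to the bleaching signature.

Total density bands = 37 + 82 + 23 = 142.
Between density band 91 and the growth surface there are 142 − 91 = 51 density bands.
51 − 17 false = 34 true density bands after the bleaching signature.
Dividing by 2 density bands per year: 34 / 2 = 17 years.
1899 − 17 = 1882 CE.

1882 CE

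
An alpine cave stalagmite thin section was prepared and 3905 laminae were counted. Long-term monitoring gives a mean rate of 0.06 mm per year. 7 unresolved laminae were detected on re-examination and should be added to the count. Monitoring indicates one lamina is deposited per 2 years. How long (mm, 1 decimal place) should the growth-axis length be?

After corrections the count is 3905 + 7 = 3912 laminae.
At 2 years per lamina, 3912 × 2 = 7824 years.
7824 years at 0.06 mm/year gives 0.06 × 7824 = 469.4 mm.

469.4 mm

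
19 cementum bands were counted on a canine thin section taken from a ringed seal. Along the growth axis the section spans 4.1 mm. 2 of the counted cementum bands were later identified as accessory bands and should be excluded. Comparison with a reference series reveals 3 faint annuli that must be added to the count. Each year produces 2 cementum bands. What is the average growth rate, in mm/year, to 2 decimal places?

After corrections the count is 19 − 2 + 3 = 20 cementum bands.
Dividing by 2 cementum bands per year: 20 / 2 = 10 years.
Extension rate ≈ 4.1 / 10 = 0.41 mm/year.

0.41 mm/year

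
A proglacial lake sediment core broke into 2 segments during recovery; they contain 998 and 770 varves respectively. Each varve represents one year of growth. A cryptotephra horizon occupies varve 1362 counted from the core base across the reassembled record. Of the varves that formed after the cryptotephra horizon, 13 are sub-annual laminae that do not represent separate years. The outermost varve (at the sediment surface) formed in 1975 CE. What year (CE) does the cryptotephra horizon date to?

1582 CE

Total varves = 998 + 770 = 1768.
1768 − 1362 = 406 varves lie beyond the cryptotephra horizon toward the sediment surface.
Excluding 13 false varves: 406 − 13 = 393.
1975 − 393 = 1582 CE.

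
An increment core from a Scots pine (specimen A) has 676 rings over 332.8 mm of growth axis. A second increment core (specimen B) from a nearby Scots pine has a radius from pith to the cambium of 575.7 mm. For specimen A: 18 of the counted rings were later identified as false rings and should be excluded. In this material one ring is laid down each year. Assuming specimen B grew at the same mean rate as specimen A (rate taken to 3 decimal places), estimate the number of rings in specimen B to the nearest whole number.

1138 rings

Specimen A: adjusted count: 676 − 18 = 658 rings.
A: Extension rate ≈ 332.8 / 658 = 0.506 mm per year.
For B, 575.7 / 0.506 = 1137.75 years ≈ 1138 rings.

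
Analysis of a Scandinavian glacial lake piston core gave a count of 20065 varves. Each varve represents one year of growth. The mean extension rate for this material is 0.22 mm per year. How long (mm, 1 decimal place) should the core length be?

20065 years of growth are recorded.
20065 years at 0.22 mm/year gives 0.22 × 20065 = 4414.3 mm.

4414.3 mm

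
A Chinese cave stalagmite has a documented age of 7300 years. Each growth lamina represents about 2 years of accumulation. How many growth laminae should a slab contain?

At 2 years per growth lamina, 7300 / 2 = 3650 growth laminae are expected.
So 3650 growth laminae should be present.

3650 growth laminae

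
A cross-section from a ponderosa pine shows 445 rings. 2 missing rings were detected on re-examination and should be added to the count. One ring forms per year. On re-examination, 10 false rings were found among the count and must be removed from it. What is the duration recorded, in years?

437 years

Correcting the raw count gives 445 − 10 + 2 = 437 true rings.
One ring per year makes the duration 437 years.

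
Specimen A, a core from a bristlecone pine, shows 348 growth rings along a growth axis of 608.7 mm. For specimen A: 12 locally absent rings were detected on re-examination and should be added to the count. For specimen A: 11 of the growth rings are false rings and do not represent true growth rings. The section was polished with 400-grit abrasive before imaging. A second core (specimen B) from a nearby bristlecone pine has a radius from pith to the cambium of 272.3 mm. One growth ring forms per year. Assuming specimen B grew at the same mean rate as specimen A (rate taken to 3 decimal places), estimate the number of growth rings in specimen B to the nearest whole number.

Specimen A: correcting the raw count gives 348 − 11 + 12 = 349 true growth rings.
A: Mean rate = 608.7 mm / 349 years ≈ 1.744 mm/yr.
For B, 272.3 / 1.744 = 156.14 years ≈ 156 growth rings.

156 growth rings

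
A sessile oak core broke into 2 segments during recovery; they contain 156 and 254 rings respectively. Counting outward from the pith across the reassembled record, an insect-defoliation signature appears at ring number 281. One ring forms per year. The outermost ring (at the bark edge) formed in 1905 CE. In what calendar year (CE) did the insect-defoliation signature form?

Total rings = 156 + 254 = 410.
Between ring 281 and the bark edge there are 410 − 281 = 129 rings.
Counting back 129 years from 1905 CE places the insect-defoliation signature in 1905 − 129 = 1776 CE.

1776 CE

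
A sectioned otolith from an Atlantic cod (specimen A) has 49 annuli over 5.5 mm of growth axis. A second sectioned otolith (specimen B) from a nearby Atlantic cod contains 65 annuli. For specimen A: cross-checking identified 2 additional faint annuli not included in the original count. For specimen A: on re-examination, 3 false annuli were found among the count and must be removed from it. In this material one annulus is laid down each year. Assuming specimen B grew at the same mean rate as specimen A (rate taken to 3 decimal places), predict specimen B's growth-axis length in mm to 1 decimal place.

Specimen A: correcting the raw count gives 49 − 3 + 2 = 48 true annuli.
A: Mean rate = 5.5 mm / 48 years ≈ 0.115 mm per year.
B's length ≈ 0.115 × 65 = 7.5 mm.

7.5 mm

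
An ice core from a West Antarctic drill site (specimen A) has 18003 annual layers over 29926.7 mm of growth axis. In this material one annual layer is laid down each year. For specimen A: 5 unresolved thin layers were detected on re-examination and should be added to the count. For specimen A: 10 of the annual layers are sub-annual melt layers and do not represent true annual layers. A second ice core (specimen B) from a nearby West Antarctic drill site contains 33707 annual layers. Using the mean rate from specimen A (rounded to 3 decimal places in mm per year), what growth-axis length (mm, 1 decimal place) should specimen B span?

56054.7 mm

Specimen A: correcting the raw count gives 18003 − 10 + 5 = 17998 true annual layers.
A: 29926.7 mm over 17998 years gives 29926.7 / 17998 ≈ 1.663 mm/yr.
Length of B = 1.663 × 33707 = 56054.7 mm.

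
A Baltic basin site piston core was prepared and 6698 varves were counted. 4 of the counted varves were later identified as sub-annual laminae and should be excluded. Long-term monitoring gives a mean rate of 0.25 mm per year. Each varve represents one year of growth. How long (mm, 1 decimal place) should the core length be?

1673.5 mm

Adjusted count: 6698 − 4 = 6694 varves.
6694 years at 0.25 mm/year gives 0.25 × 6694 = 1673.5 mm.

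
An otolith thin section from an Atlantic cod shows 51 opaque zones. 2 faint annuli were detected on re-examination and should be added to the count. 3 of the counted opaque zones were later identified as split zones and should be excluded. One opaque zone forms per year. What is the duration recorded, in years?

Correcting the raw count gives 51 − 3 + 2 = 50 true opaque zones.
One opaque zone per year makes the duration 50 years.

50 years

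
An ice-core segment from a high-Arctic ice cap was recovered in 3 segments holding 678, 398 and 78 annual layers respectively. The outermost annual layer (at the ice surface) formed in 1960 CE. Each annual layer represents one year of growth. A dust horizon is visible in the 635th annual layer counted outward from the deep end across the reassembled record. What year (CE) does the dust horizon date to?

1441 CE

Total annual layers = 678 + 398 + 78 = 1154.
The dust horizon sits at annual layer 635 from the deep end, so 1154 − 635 = 519 annual layers formed after it.
1960 − 519 = 1441 CE.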